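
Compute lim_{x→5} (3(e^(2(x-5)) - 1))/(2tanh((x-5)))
Both numerator and denominator → 0 as x → 5; this is a 0/0 indeterminate form.
Expand each to leading order near x = 5: numerator ~ 6·(x - 5), denominator ~ 2·(x - 5).
The limit of the ratio is 3.

Final answer: 3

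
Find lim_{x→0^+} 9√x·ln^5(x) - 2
The product is a 0·∞ indeterminate form at x → 0⁺.
Rewrite the product as 9·ln^5(x) / x^(-1/2) and apply L'Hôpital, or use the standard hierarchy x^(-1/2) ≫ |ln x|^5 as x → 0⁺.
The indeterminate product → 0, so the limit = -2.

Final answer: -2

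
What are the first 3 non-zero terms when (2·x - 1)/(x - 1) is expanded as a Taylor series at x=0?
-x^2 - x + 1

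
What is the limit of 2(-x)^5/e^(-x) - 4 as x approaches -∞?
The quotient is an ∞/∞ indeterminate form as x → -∞.
Compare growth rates of the dominant terms (exponentials ≫ polynomials ≫ logarithms), or apply L'Hôpital's rule; the quotient → 0.
Adding the constant: 0 - 4 = -4. Limit = -4.

Final answer: -4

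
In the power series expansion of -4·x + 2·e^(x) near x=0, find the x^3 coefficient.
Expand to order 3: -4·x + 2·e^(x) = x^3/3 + x^2 - 2·x + 2 + O(x^4).
The coefficient of x^3 is 1/3.

Final answer: 1/3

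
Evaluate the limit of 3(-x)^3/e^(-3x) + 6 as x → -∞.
The quotient is an ∞/∞ indeterminate form as x → -∞.
Compare growth rates of the dominant terms (exponentials ≫ polynomials ≫ logarithms), or apply L'Hôpital's rule; the quotient → 0.
Adding the constant: 0 + 6 = 6. Limit = 6.

Final answer: 6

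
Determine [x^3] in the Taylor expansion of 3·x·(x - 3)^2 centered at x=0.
Expand to order 3: 3·x·(x - 3)^2 = 3·x^3 - 18·x^2 + 27·x + O(x^4).
The coefficient of x^3 is 3.

Final answer: 3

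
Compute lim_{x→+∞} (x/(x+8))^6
As x → +∞: x/(x+8) = 1/(1 + 8/x) → 1, and the 6th power of a limit-1 base also → 1.
Limit = 1.

Final answer: 1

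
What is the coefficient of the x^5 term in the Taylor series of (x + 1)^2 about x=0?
Expand to order 5: (x + 1)^2 = x^2 + 2·x + 1 + O(x^6).
The coefficient of x^5 is 0.

Final answer: 0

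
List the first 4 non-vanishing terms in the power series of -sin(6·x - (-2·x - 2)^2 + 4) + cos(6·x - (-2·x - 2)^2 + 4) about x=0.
-28·x^3/3 + 2·x^2 + 2·x + 1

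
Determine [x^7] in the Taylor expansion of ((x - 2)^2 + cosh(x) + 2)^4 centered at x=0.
Expand to order 7: ((x - 2)^2 + cosh(x) + 2)^4 = -1649·x^7/15 + 18232·x^6/45 - 1238·x^5 + 8972·x^4/3 - 5320·x^3 + 6762·x^2 - 5488·x + 2401 + O(x^8).
The coefficient of x^7 is -1649/15.

Final answer: -1649/15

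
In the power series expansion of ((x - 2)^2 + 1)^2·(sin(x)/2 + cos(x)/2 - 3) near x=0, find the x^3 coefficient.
Expand to order 3: ((x - 2)^2 + 1)^2·(sin(x)/2 + cos(x)/2 - 3) = 491·x^3/12 - 365·x^2/4 + 225·x/2 - 125/2 + O(x^4).
The coefficient of x^3 is 491/12.

Final answer: 491/12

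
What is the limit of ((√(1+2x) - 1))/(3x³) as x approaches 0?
Both numerator and denominator → 0 as x → 0; this is a 0/0 indeterminate form.
Expand each to leading order near x = 0: numerator ~ x, denominator ~ 3·x^3.
The limit of the ratio is ∞.

Final answer: ∞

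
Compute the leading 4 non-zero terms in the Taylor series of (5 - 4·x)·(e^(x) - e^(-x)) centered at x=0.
-4·x^4/3 + 5·x^3/3 - 8·x^2 + 10·x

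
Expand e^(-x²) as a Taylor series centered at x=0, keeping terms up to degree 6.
-x^6/6 + x^4/2 - x^2 + 1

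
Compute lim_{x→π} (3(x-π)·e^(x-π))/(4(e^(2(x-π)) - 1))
Both numerator and denominator → 0 as x → π; this is a 0/0 indeterminate form.
Expand each to leading order near x = π: numerator ~ 3·(x - π), denominator ~ 8·(x - π).
The limit of the ratio is 3/8.

Final answer: 3/8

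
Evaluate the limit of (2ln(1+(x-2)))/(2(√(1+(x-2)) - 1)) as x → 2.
Both numerator and denominator → 0 as x → 2; this is a 0/0 indeterminate form.
Expand each to leading order near x = 2: numerator ~ 2·(x - 2), denominator ~ (x - 2).
The limit of the ratio is 2.

Final answer: 2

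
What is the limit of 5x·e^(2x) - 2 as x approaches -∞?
The product is a 0·∞ indeterminate form at x → -∞.
Rewrite the product as 5x / e^(-2x) (an ∞/∞ form) and apply L'Hôpital, or use the standard hierarchy e^(2|x|) ≫ |x| as x → -∞.
The indeterminate product → 0, so the limit = -2.

Final answer: -2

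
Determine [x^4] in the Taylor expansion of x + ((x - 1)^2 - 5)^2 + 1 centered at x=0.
Expand to order 4: x + ((x - 1)^2 - 5)^2 + 1 = x^4 - 4·x^3 - 4·x^2 + 17·x + 17 + O(x^5).
The coefficient of x^4 is 1.

Final answer: 1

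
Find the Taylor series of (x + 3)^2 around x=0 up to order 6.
x^2 + 6·x + 9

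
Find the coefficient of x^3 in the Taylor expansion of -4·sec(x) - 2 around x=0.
Expand to order 3: -4·sec(x) - 2 = -2·x^2 - 6 + O(x^4).
The coefficient of x^3 is 0.

Final answer: 0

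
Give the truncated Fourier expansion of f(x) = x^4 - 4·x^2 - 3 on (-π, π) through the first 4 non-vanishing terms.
(64 - 8·π^2)·cos(x) + (-7 + 2·π^2)·cos(2·x) + (64/27 - 8·π^2/9)·cos(3·x) - 4·π^2/3 - 3 + π^4/5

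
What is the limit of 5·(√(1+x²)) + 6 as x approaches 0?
Direct substitution at x = 0 gives 11.

Final answer: 11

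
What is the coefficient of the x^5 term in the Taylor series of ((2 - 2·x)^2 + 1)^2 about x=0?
Expand to order 5: ((2 - 2·x)^2 + 1)^2 = 16·x^4 - 64·x^3 + 104·x^2 - 80·x + 25 + O(x^6).
The coefficient of x^5 is 0.

Final answer: 0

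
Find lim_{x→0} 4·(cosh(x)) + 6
Direct substitution at x = 0 gives 10.

Final answer: 10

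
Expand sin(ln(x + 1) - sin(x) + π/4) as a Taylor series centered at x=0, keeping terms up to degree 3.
√(2)·x^3/4 - √(2)·x^2/4 + √(2)/2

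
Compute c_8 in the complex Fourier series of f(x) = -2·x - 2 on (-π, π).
Compute the real Fourier coefficients first: a_8 = 0, b_8 = 1/2.
Then c_8 = (a_8 − i·b_8)/2 = -i/4.

Final answer: -i/4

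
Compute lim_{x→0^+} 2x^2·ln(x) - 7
The product is a 0·∞ indeterminate form at x → 0⁺.
Rewrite the product as 2·ln(x) / x^(-2) and apply L'Hôpital, or use the standard hierarchy x^(-2) ≫ |ln x| as x → 0⁺.
The indeterminate product → 0, so the limit = -7.

Final answer: -7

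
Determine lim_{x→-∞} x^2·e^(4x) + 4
The product is a 0·∞ indeterminate form at x → -∞.
Rewrite the product as x^2 / e^(-4x) (an ∞/∞ form) and apply L'Hôpital, or use the standard hierarchy e^(4|x|) ≫ |x^2| as x → -∞.
The indeterminate product → 0, so the limit = 4.

Final answer: 4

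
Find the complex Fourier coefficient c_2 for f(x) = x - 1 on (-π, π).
Compute the real Fourier coefficients first: a_2 = 0, b_2 = -1.
Then c_2 = (a_2 − i·b_2)/2 = i/2.

Final answer: i/2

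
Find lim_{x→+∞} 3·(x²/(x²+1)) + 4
Evaluate the dominant behaviour as x → +∞; each term tends to a finite value or vanishes.
Limit = 7.

Final answer: 7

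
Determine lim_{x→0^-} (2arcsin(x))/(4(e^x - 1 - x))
Both numerator and denominator → 0 as x → 0^-; this is a 0/0 indeterminate form.
Expand each to leading order near x = 0: numerator ~ 2·x, denominator ~ 2·x^2.
The limit of the ratio is -∞.

Final answer: -∞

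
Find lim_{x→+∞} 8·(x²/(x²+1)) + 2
Evaluate the dominant behaviour as x → +∞; each term tends to a finite value or vanishes.
Limit = 10.

Final answer: 10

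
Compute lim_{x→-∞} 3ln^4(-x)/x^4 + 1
The quotient is an ∞/∞ indeterminate form as x → -∞.
Compare growth rates of the dominant terms (exponentials ≫ polynomials ≫ logarithms), or apply L'Hôpital's rule; the quotient → 0.
Adding the constant: 0 + 1 = 1. Limit = 1.

Final answer: 1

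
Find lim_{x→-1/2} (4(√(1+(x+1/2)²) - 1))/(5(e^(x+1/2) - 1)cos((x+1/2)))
Both numerator and denominator → 0 as x → -1/2; this is a 0/0 indeterminate form.
Expand each to leading order near x = -1/2: numerator ~ 2·(x + 1/2)^2, denominator ~ 5·(x + 1/2).
The limit of the ratio is 0.

Final answer: 0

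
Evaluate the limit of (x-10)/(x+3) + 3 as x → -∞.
Evaluate the dominant behaviour as x → -∞; each term tends to a finite value or vanishes.
Limit = 4.

Final answer: 4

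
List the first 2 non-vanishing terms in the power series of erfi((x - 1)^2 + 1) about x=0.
-4·x·e^(4)/√(π) + erfi(2)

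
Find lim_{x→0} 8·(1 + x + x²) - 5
Direct substitution at x = 0 gives 3.

Final answer: 3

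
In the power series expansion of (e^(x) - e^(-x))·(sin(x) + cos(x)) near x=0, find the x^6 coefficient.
Expand to order 6: (e^(x) - e^(-x))·(sin(x) + cos(x)) = -x^6/45 - x^5/15 - 2·x^3/3 + 2·x^2 + 2·x + O(x^7).
The coefficient of x^6 is -1/45.

Final answer: -1/45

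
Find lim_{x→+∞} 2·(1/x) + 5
Evaluate the dominant behaviour as x → +∞; each term tends to a finite value or vanishes.
Limit = 5.

Final answer: 5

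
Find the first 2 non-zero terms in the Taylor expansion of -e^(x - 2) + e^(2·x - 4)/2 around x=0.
x·(-e^(-2) + e^(-4)) - e^(-2) + e^(-4)/2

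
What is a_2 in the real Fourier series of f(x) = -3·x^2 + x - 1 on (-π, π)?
a_2 = (1/π) ∫_{-π}^{π} f(x)·cos(2x) dx.
Evaluate the integral (use parity and integration by parts as needed): a_2 = -3.

Final answer: -3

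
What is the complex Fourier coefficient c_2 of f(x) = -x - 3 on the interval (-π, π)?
Compute the real Fourier coefficients first: a_2 = 0, b_2 = 1.
Then c_2 = (a_2 − i·b_2)/2 = -i/2.

Final answer: -i/2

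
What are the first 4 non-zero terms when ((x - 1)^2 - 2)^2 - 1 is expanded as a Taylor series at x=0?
x^4 - 4·x^3 + 2·x^2 + 4·x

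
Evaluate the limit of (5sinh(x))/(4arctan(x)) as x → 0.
Both numerator and denominator → 0 as x → 0; this is a 0/0 indeterminate form.
Expand each to leading order near x = 0: numerator ~ 5·x, denominator ~ 4·x.
The limit of the ratio is 5/4.

Final answer: 5/4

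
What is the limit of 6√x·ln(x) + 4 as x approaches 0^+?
The product is a 0·∞ indeterminate form at x → 0⁺.
Rewrite the product as 6·ln(x) / x^(-1/2) and apply L'Hôpital, or use the standard hierarchy x^(-1/2) ≫ |ln x| as x → 0⁺.
The indeterminate product → 0, so the limit = 4.

Final answer: 4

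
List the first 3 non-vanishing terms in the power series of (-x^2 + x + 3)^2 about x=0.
-5·x^2 + 6·x + 9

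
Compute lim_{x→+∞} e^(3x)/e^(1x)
This is an ∞/∞ indeterminate form as x → +∞.
Rewrite e^(3x)/e^(1x) = e^((3−1)x) = e^(2x); the exponent coefficient is 2 > 0 so e^(2x) → ∞.
Limit = ∞.

Final answer: ∞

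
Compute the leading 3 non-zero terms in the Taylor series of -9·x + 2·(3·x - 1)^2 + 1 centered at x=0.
18·x^2 - 21·x + 3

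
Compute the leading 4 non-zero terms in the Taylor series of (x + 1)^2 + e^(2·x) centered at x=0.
4·x^3/3 + 3·x^2 + 4·x + 2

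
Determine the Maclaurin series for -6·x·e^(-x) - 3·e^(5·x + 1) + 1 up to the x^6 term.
x^6·(1/20 - 3125·e/48) + x^5·(-625·e/8 - 1/4) + x^4·(1 - 625·e/8) + x^3·(-125·e/2 - 3) + x^2·(6 - 75·e/2) + x·(-15·e - 6) - 3·e + 1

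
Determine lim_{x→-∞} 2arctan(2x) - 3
Evaluate the dominant behaviour as x → -∞; each term tends to a finite value or vanishes.
Limit = -π - 3.

Final answer: -π - 3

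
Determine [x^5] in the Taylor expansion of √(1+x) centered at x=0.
Expand to order 5: √(1+x) = 7·x^5/256 - 5·x^4/128 + x^3/16 - x^2/8 + x/2 + 1 + O(x^6).
The coefficient of x^5 is 7/256.

Final answer: 7/256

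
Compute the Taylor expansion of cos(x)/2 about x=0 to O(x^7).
-x^6/1440 + x^4/48 - x^2/4 + 1/2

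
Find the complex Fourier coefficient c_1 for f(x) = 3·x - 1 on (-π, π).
Compute the real Fourier coefficients first: a_1 = 0, b_1 = 6.
Then c_1 = (a_1 − i·b_1)/2 = -3·i.

Final answer: -3·i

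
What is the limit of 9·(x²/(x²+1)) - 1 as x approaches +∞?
Evaluate the dominant behaviour as x → +∞; each term tends to a finite value or vanishes.
Limit = 8.

Final answer: 8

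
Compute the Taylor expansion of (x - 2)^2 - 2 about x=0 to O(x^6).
x^2 - 4·x + 2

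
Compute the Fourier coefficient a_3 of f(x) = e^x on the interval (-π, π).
a_3 = (1/π) ∫_{-π}^{π} f(x)·cos(3x) dx.
Evaluate the integral (use parity and integration by parts as needed): a_3 = (1 - e^(2·π))·e^(-π)/(10·π).

Final answer: (1 - e^(2·π))·e^(-π)/(10·π)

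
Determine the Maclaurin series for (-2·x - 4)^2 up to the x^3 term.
4·x^2 + 16·x + 16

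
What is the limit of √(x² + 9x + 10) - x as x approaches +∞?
As x → +∞: multiply by the conjugate to get (9x+10)/(√(x²+9x+10)+x); the denominator ~ 2x, so the limit is 9/2.
Limit = 9/2.

Final answer: 9/2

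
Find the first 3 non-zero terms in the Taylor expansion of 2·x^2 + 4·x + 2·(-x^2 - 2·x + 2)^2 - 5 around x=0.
2·x^2 - 12·x + 3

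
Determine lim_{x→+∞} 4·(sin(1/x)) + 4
Evaluate the dominant behaviour as x → +∞; each term tends to a finite value or vanishes.
Limit = 4.

Final answer: 4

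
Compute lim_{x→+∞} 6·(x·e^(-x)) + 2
Evaluate the dominant behaviour as x → +∞; each term tends to a finite value or vanishes.
Limit = 2.

Final answer: 2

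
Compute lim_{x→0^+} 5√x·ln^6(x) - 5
The product is a 0·∞ indeterminate form at x → 0⁺.
Rewrite the product as 5·ln^6(x) / x^(-1/2) and apply L'Hôpital, or use the standard hierarchy x^(-1/2) ≫ |ln x|^6 as x → 0⁺.
The indeterminate product → 0, so the limit = -5.

Final answer: -5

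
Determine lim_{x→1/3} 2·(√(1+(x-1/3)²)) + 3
Direct substitution at x = 1/3 gives 5.

Final answer: 5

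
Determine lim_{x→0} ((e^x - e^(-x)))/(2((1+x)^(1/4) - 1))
Both numerator and denominator → 0 as x → 0; this is a 0/0 indeterminate form.
Expand each to leading order near x = 0: numerator ~ 2·x, denominator ~ x/2.
The limit of the ratio is 4.

Final answer: 4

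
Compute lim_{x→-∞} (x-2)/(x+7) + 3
Evaluate the dominant behaviour as x → -∞; each term tends to a finite value or vanishes.
Limit = 4.

Final answer: 4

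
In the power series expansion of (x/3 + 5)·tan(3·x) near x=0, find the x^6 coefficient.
Expand to order 6: (x/3 + 5)·tan(3·x) = 54·x^6/5 + 162·x^5 + 3·x^4 + 45·x^3 + x^2 + 15·x + O(x^7).
The coefficient of x^6 is 54/5.

Final answer: 54/5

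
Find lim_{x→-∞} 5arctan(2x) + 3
Evaluate the dominant behaviour as x → -∞; each term tends to a finite value or vanishes.
Limit = 3 - 5·π/2.

Final answer: 3 - 5·π/2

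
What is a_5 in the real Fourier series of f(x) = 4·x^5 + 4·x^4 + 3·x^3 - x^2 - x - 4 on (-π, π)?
a_5 = (1/π) ∫_{-π}^{π} f(x)·cos(5x) dx.
Evaluate the integral (use parity and integration by parts as needed): a_5 = 292/625 - 32·π^2/25.

Final answer: 292/625 - 32·π^2/25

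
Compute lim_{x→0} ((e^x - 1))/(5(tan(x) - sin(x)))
Both numerator and denominator → 0 as x → 0; this is a 0/0 indeterminate form.
Expand each to leading order near x = 0: numerator ~ x, denominator ~ 5·x^3/2.
The limit of the ratio is ∞.

Final answer: ∞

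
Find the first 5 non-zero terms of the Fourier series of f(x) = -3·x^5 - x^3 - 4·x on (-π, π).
(-716 - 6·π^4 + 118·π^2)·sin(x) + (-14·π^2 + 25 + 3·π^4)·sin(2·x) + (-2·π^4 - 140/27 + 34·π^2/9)·sin(3·x) + (-11·π^2/8 + 161/64 + 3·π^4/2)·sin(4·x) + (-6·π^4/5 - 1084/625 + 14·π^2/25)·sin(5·x)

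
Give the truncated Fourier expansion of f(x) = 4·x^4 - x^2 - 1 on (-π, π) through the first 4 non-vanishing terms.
(196 - 32·π^2)·cos(x) + (-13 + 8·π^2)·cos(2·x) + (76/27 - 32·π^2/9)·cos(3·x) - π^2/3 - 1 + 4·π^4/5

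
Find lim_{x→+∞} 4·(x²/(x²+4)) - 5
Evaluate the dominant behaviour as x → +∞; each term tends to a finite value or vanishes.
Limit = -1.

Final answer: -1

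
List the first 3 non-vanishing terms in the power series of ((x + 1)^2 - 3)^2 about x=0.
4·x^3 - 8·x + 4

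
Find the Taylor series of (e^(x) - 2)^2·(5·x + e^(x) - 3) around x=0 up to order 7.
3407·x^7/5040 + 379·x^6/240 + 67·x^5/24 + 65·x^4/24 - 13·x^3/6 - 23·x^2/2 + 10·x - 2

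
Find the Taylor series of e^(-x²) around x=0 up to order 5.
x^4/2 - x^2 + 1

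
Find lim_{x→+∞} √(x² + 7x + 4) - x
This is an ∞ − ∞ indeterminate form.
Multiply and divide by the conjugate √(x²+7x + 4) + x; the x² terms cancel, leaving (7x + 4)/(√(x²+7x + 4)+x) → 7/2.
Limit = 7/2.

Final answer: 7/2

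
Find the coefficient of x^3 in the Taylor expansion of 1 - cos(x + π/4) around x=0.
Expand to order 3: 1 - cos(x + π/4) = -√(2)·x^3/12 + √(2)·x^2/4 + √(2)·x/2 - √(2)/2 + 1 + O(x^4).
The coefficient of x^3 is -√(2)/12.

Final answer: -√(2)/12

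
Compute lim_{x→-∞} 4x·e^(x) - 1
The product is a 0·∞ indeterminate form at x → -∞.
Rewrite the product as 4x / e^(-x) (an ∞/∞ form) and apply L'Hôpital, or use the standard hierarchy e^(|x|) ≫ |x| as x → -∞.
The indeterminate product → 0, so the limit = -1.

Final answer: -1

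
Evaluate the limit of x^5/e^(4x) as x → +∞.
This is an ∞/∞ indeterminate form as x → +∞.
The exponential denominator e^(4x) dominates the polynomial numerator (e^x ≫ x^5 as x → ∞), so the quotient → 0.
Limit = 0.

Final answer: 0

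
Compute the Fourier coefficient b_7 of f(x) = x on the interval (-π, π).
b_7 = (1/π) ∫_{-π}^{π} f(x)·sin(7x) dx.
Evaluate the integral (use parity and integration by parts as needed): b_7 = 2/7.

Final answer: 2/7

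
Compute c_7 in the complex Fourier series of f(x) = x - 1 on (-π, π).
Compute the real Fourier coefficients first: a_7 = 0, b_7 = 2/7.
Then c_7 = (a_7 − i·b_7)/2 = -i/7.

Final answer: -i/7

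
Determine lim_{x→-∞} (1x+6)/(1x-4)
Evaluate the dominant behaviour as x → -∞; each term tends to a finite value or vanishes.
Limit = 1.

Final answer: 1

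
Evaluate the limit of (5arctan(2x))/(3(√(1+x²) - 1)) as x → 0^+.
Both numerator and denominator → 0 as x → 0^+; this is a 0/0 indeterminate form.
Expand each to leading order near x = 0: numerator ~ 10·x, denominator ~ 3·x^2/2.
The limit of the ratio is ∞.

Final answer: ∞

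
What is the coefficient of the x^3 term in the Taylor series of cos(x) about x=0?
Expand to order 3: cos(x) = 1 - x^2/2 + O(x^4).
The coefficient of x^3 is 0.

Final answer: 0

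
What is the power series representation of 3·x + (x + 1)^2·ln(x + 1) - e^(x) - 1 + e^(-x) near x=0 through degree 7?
23·x^7/2520 - x^6/60 + x^5/60 - x^4/12 + 3·x^2/2 + 2·x - 1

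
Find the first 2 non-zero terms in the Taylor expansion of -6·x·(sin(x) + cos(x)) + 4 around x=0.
4 - 6·x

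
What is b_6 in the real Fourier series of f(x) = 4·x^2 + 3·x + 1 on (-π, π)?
b_6 = (1/π) ∫_{-π}^{π} f(x)·sin(6x) dx.
Evaluate the integral (use parity and integration by parts as needed): b_6 = -1.

Final answer: -1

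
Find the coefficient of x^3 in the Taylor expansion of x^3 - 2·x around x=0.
Expand to order 3: x^3 - 2·x = x^3 - 2·x + O(x^4).
The coefficient of x^3 is 1.

Final answer: 1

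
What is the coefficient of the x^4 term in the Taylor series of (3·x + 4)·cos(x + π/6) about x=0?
Expand to order 4: (3·x + 4)·cos(x + π/6) = x^4·(√(3)/12 + 1/4) + x^3·(1/3 - 3·√(3)/4) + x^2·(-√(3) - 3/2) + x·(-2 + 3·√(3)/2) + 2·√(3) + O(x^5).
The coefficient of x^4 is √(3)/12 + 1/4.

Final answer: √(3)/12 + 1/4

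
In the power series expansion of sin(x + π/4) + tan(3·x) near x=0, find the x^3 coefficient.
Expand to order 3: sin(x + π/4) + tan(3·x) = x^3·(9 - √(2)/12) - √(2)·x^2/4 + x·(√(2)/2 + 3) + √(2)/2 + O(x^4).
The coefficient of x^3 is 9 - √(2)/12.

Final answer: 9 - √(2)/12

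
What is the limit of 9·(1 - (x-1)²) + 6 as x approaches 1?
Direct substitution at x = 1 gives 15.

Final answer: 15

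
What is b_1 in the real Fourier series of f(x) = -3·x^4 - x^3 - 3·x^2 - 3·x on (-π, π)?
b_1 = (1/π) ∫_{-π}^{π} f(x)·sin(1x) dx.
Evaluate the integral (use parity and integration by parts as needed): b_1 = 6 - 2·π^2.

Final answer: 6 - 2·π^2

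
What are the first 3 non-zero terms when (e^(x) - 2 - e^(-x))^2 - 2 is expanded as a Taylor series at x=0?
4·x^2 - 8·x + 2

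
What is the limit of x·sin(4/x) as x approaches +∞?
As x → +∞: let u = 4/x → 0⁺; then x·sin(4/x) = 4·sin(u)/u → 4·1 = 4.
Limit = 4.

Final answer: 4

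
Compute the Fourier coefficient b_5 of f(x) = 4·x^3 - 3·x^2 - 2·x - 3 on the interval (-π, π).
b_5 = (1/π) ∫_{-π}^{π} f(x)·sin(5x) dx.
Evaluate the integral (use parity and integration by parts as needed): b_5 = -148/125 + 8·π^2/5.

Final answer: -148/125 + 8·π^2/5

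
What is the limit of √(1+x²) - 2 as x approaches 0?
Direct substitution at x = 0 gives -1.

Final answer: -1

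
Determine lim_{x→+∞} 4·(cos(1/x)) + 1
Evaluate the dominant behaviour as x → +∞; each term tends to a finite value or vanishes.
Limit = 5.

Final answer: 5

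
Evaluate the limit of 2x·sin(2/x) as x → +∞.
As x → +∞: let u = 2/x → 0⁺; then 2·x·sin(2/x) = 2·2·sin(u)/u → 2·2·1 = 4.
Limit = 4.

Final answer: 4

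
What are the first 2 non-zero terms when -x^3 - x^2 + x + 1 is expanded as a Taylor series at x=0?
x + 1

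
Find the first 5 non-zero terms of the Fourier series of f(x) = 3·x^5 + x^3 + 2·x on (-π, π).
(-118·π^2 + 6·π^4 + 712)·sin(x) + (-3·π^4 - 23 + 14·π^2)·sin(2·x) + (-34·π^2/9 + 104/27 + 2·π^4)·sin(3·x) + (-3·π^4/2 - 97/64 + 11·π^2/8)·sin(4·x) + (-14·π^2/25 + 584/625 + 6·π^4/5)·sin(5·x)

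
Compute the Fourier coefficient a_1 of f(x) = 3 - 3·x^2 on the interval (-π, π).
a_1 = (1/π) ∫_{-π}^{π} f(x)·cos(1x) dx.
Evaluate the integral (use parity and integration by parts as needed): a_1 = 12.

Final answer: 12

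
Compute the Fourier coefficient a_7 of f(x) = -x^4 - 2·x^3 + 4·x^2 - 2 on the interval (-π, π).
a_7 = (1/π) ∫_{-π}^{π} f(x)·cos(7x) dx.
Evaluate the integral (use parity and integration by parts as needed): a_7 = -832/2401 + 8·π^2/49.

Final answer: -832/2401 + 8·π^2/49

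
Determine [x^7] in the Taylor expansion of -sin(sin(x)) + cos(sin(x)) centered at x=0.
Expand to order 7: -sin(sin(x)) + cos(sin(x)) = 8·x^7/315 - 37·x^6/720 - x^5/10 + 5·x^4/24 + x^3/3 - x^2/2 - x + 1 + O(x^8).
The coefficient of x^7 is 8/315.

Final answer: 8/315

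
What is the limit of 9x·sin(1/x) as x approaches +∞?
As x → +∞: let u = 1/x → 0⁺; then 9·x·sin(1/x) = 9·1·sin(u)/u → 9·1·1 = 9.
Limit = 9.

Final answer: 9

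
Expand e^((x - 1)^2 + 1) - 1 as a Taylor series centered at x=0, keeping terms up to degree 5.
-13·x^5·e^(2)/5 + 19·x^4·e^(2)/6 - 10·x^3·e^(2)/3 + 3·x^2·e^(2) - 2·x·e^(2) - 1 + e^(2)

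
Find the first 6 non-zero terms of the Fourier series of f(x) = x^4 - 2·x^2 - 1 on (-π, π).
(56 - 8·π^2)·cos(x) + (-5 + 2·π^2)·cos(2·x) + (40/27 - 8·π^2/9)·cos(3·x) + (-11/16 + π^2/2)·cos(4·x) + (248/625 - 8·π^2/25)·cos(5·x) - 2·π^2/3 - 1 + π^4/5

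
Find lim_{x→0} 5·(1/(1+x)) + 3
Direct substitution at x = 0 gives 8.

Final answer: 8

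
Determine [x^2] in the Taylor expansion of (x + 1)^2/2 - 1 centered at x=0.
Expand to order 2: (x + 1)^2/2 - 1 = x^2/2 + x - 1/2 + O(x^3).
The coefficient of x^2 is 1/2.

Final answer: 1/2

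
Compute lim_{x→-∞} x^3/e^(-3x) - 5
The quotient is an ∞/∞ indeterminate form as x → -∞.
Compare growth rates of the dominant terms (exponentials ≫ polynomials ≫ logarithms), or apply L'Hôpital's rule; the quotient → 0.
Adding the constant: 0 - 5 = -5. Limit = -5.

Final answer: -5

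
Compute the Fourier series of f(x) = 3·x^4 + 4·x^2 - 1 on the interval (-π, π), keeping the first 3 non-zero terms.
(128 - 24·π^2)·cos(x) + (-5 + 6·π^2)·cos(2·x) - 1 + 4·π^2/3 + 3·π^4/5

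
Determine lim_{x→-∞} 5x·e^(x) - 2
The product is a 0·∞ indeterminate form at x → -∞.
Rewrite the product as 5x / e^(-x) (an ∞/∞ form) and apply L'Hôpital, or use the standard hierarchy e^(|x|) ≫ |x| as x → -∞.
The indeterminate product → 0, so the limit = -2.

Final answer: -2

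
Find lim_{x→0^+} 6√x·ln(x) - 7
The product is a 0·∞ indeterminate form at x → 0⁺.
Rewrite the product as 6·ln(x) / x^(-1/2) and apply L'Hôpital, or use the standard hierarchy x^(-1/2) ≫ |ln x| as x → 0⁺.
The indeterminate product → 0, so the limit = -7.

Final answer: -7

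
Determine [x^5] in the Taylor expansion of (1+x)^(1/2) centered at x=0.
Expand to order 5: (1+x)^(1/2) = 7·x^5/256 - 5·x^4/128 + x^3/16 - x^2/8 + x/2 + 1 + O(x^6).
The coefficient of x^5 is 7/256.

Final answer: 7/256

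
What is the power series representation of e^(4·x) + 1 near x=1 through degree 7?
1 + e^(4) + 4·e^(4)·(x - 1) + 8·e^(4)·(x - 1)^2 + 32·e^(4)·(x - 1)^3/3 + 32·e^(4)·(x - 1)^4/3 + 128·e^(4)·(x - 1)^5/15 + 256·e^(4)·(x - 1)^6/45 + 1024·e^(4)·(x - 1)^7/315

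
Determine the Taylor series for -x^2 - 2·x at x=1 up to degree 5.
-3 - 4·(x - 1) - (x - 1)^2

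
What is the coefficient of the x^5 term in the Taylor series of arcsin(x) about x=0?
Expand to order 5: arcsin(x) = 3·x^5/40 + x^3/6 + x + O(x^6).
The coefficient of x^5 is 3/40.

Final answer: 3/40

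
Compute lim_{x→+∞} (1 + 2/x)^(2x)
As x → +∞: write (1 + 2/x)^(2x) = ((1 + 2/x)^x)^2 → (e^2)^2 = e^4.
Limit = e^(4).

Final answer: e^(4)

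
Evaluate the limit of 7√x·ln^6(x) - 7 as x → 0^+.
The product is a 0·∞ indeterminate form at x → 0⁺.
Rewrite the product as 7·ln^6(x) / x^(-1/2) and apply L'Hôpital, or use the standard hierarchy x^(-1/2) ≫ |ln x|^6 as x → 0⁺.
The indeterminate product → 0, so the limit = -7.

Final answer: -7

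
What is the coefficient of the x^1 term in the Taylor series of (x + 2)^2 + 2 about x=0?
Expand to order 1: (x + 2)^2 + 2 = 4·x + 6 + O(x^2).
The coefficient of x^1 is 4.

Final answer: 4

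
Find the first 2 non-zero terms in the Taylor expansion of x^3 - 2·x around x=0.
x^3 - 2·x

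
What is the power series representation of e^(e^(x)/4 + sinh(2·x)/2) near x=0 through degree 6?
2346389·x^6·e^(1/4)/2949120 + 21289·x^5·e^(1/4)/24576 + 2259·x^4·e^(1/4)/2048 + 457·x^3·e^(1/4)/384 + 29·x^2·e^(1/4)/32 + 5·x·e^(1/4)/4 + e^(1/4)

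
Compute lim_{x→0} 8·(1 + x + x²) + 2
Direct substitution at x = 0 gives 10.

Final answer: 10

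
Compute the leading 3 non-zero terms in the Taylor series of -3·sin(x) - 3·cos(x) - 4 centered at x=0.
3·x^2/2 - 3·x - 7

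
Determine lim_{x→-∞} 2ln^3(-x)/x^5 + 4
The quotient is an ∞/∞ indeterminate form as x → -∞.
Compare growth rates of the dominant terms (exponentials ≫ polynomials ≫ logarithms), or apply L'Hôpital's rule; the quotient → 0.
Adding the constant: 0 + 4 = 4. Limit = 4.

Final answer: 4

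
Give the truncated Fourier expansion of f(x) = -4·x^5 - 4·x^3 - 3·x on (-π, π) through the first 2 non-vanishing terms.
(-918 - 8·π^4 + 152·π^2)·sin(x) + (-16·π^2 + 27 + 4·π^4)·sin(2·x)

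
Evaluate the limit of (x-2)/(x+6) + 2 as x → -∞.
Evaluate the dominant behaviour as x → -∞; each term tends to a finite value or vanishes.
Limit = 3.

Final answer: 3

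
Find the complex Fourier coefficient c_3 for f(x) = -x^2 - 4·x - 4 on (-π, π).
Compute the real Fourier coefficients first: a_3 = 4/9, b_3 = -8/3.
Then c_3 = (a_3 − i·b_3)/2 = 2/9 + 4·i/3.

Final answer: 2/9 + 4·i/3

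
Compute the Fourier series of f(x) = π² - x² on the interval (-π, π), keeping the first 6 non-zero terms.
4·cos(x) - cos(2·x) + 4·cos(3·x)/9 - cos(4·x)/4 + 4·cos(5·x)/25 + 2·π^2/3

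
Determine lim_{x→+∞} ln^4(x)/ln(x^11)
This is an ∞/∞ indeterminate form as x → +∞.
Write ln(x^11) = 11·ln(x), reducing the quotient to ln^3(x)/11 → ∞.
Limit = ∞.

Final answer: ∞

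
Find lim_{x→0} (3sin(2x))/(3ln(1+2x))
Both numerator and denominator → 0 as x → 0; this is a 0/0 indeterminate form.
Expand each to leading order near x = 0: numerator ~ 6·x, denominator ~ 6·x.
The limit of the ratio is 1.

Final answer: 1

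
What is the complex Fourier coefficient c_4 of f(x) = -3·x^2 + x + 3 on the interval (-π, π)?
Compute the real Fourier coefficients first: a_4 = -3/4, b_4 = -1/2.
Then c_4 = (a_4 − i·b_4)/2 = -3/8 + i/4.

Final answer: -3/8 + i/4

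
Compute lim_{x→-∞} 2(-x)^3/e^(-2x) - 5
The quotient is an ∞/∞ indeterminate form as x → -∞.
Compare growth rates of the dominant terms (exponentials ≫ polynomials ≫ logarithms), or apply L'Hôpital's rule; the quotient → 0.
Adding the constant: 0 - 5 = -5. Limit = -5.

Final answer: -5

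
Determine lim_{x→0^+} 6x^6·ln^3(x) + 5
The product is a 0·∞ indeterminate form at x → 0⁺.
Rewrite the product as 6·ln^3(x) / x^(-6) and apply L'Hôpital, or use the standard hierarchy x^(-6) ≫ |ln x|^3 as x → 0⁺.
The indeterminate product → 0, so the limit = 5.

Final answer: 5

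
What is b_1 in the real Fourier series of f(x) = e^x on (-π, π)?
b_1 = (1/π) ∫_{-π}^{π} f(x)·sin(1x) dx.
Evaluate the integral (use parity and integration by parts as needed): b_1 = (-1 + e^(2·π))·e^(-π)/(2·π).

Final answer: (-1 + e^(2·π))·e^(-π)/(2·π)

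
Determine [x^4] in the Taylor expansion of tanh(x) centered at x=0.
Expand to order 4: tanh(x) = -x^3/3 + x + O(x^5).
The coefficient of x^4 is 0.

Final answer: 0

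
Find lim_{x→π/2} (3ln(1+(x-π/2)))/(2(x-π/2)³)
Both numerator and denominator → 0 as x → π/2; this is a 0/0 indeterminate form.
Expand each to leading order near x = π/2: numerator ~ 3·(x - π/2), denominator ~ 2·(x - π/2)^3.
The limit of the ratio is ∞.

Final answer: ∞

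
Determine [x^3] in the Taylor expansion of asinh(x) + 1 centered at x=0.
Expand to order 3: asinh(x) + 1 = -x^3/6 + x + 1 + O(x^4).
The coefficient of x^3 is -1/6.

Final answer: -1/6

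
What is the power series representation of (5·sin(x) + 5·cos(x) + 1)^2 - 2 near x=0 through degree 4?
5·x^4/12 - 35·x^3 - 5·x^2 + 60·x + 34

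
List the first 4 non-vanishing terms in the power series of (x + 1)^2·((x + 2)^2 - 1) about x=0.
6·x^3 + 12·x^2 + 10·x + 3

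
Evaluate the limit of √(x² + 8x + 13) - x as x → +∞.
This is an ∞ − ∞ indeterminate form.
Multiply and divide by the conjugate √(x²+8x + 13) + x; the x² terms cancel, leaving (8x + 13)/(√(x²+8x + 13)+x) → 8/2 = 4.
Limit = 4.

Final answer: 4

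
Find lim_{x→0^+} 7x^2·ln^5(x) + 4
The product is a 0·∞ indeterminate form at x → 0⁺.
Rewrite the product as 7·ln^5(x) / x^(-2) and apply L'Hôpital, or use the standard hierarchy x^(-2) ≫ |ln x|^5 as x → 0⁺.
The indeterminate product → 0, so the limit = 4.

Final answer: 4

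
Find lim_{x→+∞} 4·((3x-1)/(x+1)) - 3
Evaluate the dominant behaviour as x → +∞; each term tends to a finite value or vanishes.
Limit = 9.

Final answer: 9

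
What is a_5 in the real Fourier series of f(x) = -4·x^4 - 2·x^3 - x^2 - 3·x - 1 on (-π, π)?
a_5 = (1/π) ∫_{-π}^{π} f(x)·cos(5x) dx.
Evaluate the integral (use parity and integration by parts as needed): a_5 = -92/625 + 32·π^2/25.

Final answer: -92/625 + 32·π^2/25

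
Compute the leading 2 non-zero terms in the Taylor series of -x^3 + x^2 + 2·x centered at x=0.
x^2 + 2·x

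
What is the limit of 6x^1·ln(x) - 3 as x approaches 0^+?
The product is a 0·∞ indeterminate form at x → 0⁺.
Rewrite the product as 6·ln(x) / x^(-1) and apply L'Hôpital, or use the standard hierarchy x^(-1) ≫ |ln x| as x → 0⁺.
The indeterminate product → 0, so the limit = -3.

Final answer: -3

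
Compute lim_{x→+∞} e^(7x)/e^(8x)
This is an ∞/∞ indeterminate form as x → +∞.
Rewrite e^(7x)/e^(8x) = e^((7−8)x) = e^(-x); the exponent coefficient is -1 < 0 so e^(-x) → 0.
Limit = 0.

Final answer: 0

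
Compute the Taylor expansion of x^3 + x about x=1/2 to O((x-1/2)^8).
5/8 + 7·(x - 1/2)/4 + 3·(x - 1/2)^2/2 + (x - 1/2)^3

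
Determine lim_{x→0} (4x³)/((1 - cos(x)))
Both numerator and denominator → 0 as x → 0; this is a 0/0 indeterminate form.
Expand each to leading order near x = 0: numerator ~ 4·x^3, denominator ~ x^2/2.
The limit of the ratio is 0.

Final answer: 0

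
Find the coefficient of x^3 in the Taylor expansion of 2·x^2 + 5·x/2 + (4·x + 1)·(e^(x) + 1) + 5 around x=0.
Expand to order 3: 2·x^2 + 5·x/2 + (4·x + 1)·(e^(x) + 1) + 5 = 13·x^3/6 + 13·x^2/2 + 23·x/2 + 7 + O(x^4).
The coefficient of x^3 is 13/6.

Final answer: 13/6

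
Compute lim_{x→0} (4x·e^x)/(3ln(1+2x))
Both numerator and denominator → 0 as x → 0; this is a 0/0 indeterminate form.
Expand each to leading order near x = 0: numerator ~ 4·x, denominator ~ 6·x.
The limit of the ratio is 2/3.

Final answer: 2/3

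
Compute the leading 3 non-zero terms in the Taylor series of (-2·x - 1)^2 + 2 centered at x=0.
4·x^2 + 4·x + 3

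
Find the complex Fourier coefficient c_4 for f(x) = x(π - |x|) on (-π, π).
Compute the real Fourier coefficients first: a_4 = 0, b_4 = 0.
Then c_4 = (a_4 − i·b_4)/2 = 0.

Final answer: 0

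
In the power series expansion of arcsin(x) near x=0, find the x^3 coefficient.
Expand to order 3: arcsin(x) = x^3/6 + x + O(x^4).
The coefficient of x^3 is 1/6.

Final answer: 1/6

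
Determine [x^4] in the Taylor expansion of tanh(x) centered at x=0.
Expand to order 4: tanh(x) = -x^3/3 + x + O(x^5).
The coefficient of x^4 is 0.

Final answer: 0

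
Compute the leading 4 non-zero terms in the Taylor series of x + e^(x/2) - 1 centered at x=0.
x^4/384 + x^3/48 + x^2/8 + 3·x/2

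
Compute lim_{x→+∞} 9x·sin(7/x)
As x → +∞: let u = 7/x → 0⁺; then 9·x·sin(7/x) = 9·7·sin(u)/u → 9·7·1 = 63.
Limit = 63.

Final answer: 63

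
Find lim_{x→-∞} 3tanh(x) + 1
Evaluate the dominant behaviour as x → -∞; each term tends to a finite value or vanishes.
Limit = -2.

Final answer: -2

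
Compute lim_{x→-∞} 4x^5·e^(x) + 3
The product is a 0·∞ indeterminate form at x → -∞.
Rewrite the product as 4x^5 / e^(-x) (an ∞/∞ form) and apply L'Hôpital, or use the standard hierarchy e^(|x|) ≫ |x^5| as x → -∞.
The indeterminate product → 0, so the limit = 3.

Final answer: 3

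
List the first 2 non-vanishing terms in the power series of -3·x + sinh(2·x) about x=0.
4·x^3/3 - x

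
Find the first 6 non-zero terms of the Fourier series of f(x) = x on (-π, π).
2·sin(x) - sin(2·x) + 2·sin(3·x)/3 - sin(4·x)/2 + 2·sin(5·x)/5 - sin(6·x)/3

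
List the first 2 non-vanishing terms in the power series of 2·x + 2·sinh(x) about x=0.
x^3/3 + 4·x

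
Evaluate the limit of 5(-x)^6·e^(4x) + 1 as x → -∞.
The product is a 0·∞ indeterminate form at x → -∞.
Rewrite the product as 5(-x)^6 / e^(-4x) (an ∞/∞ form) and apply L'Hôpital, or use the standard hierarchy e^(4|x|) ≫ |(-x)^6| as x → -∞.
The indeterminate product → 0, so the limit = 1.

Final answer: 1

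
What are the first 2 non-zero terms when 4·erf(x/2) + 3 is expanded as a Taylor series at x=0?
4·x/√(π) + 3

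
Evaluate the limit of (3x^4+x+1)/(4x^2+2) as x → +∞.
This is an ∞/∞ indeterminate form as x → +∞.
Divide numerator and denominator by x^4 and let the lower-order terms vanish; the numerator's degree 4 exceeds the denominator's degree 2, so the quotient diverges.
Limit = ∞.

Final answer: ∞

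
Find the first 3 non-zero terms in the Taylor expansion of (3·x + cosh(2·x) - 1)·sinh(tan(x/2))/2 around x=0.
3·x^4/32 + x^3/2 + 3·x^2/4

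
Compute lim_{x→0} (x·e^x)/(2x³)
Both numerator and denominator → 0 as x → 0; this is a 0/0 indeterminate form.
Expand each to leading order near x = 0: numerator ~ x, denominator ~ 2·x^3.
The limit of the ratio is ∞.

Final answer: ∞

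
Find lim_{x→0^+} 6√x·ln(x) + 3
The product is a 0·∞ indeterminate form at x → 0⁺.
Rewrite the product as 6·ln(x) / x^(-1/2) and apply L'Hôpital, or use the standard hierarchy x^(-1/2) ≫ |ln x| as x → 0⁺.
The indeterminate product → 0, so the limit = 3.

Final answer: 3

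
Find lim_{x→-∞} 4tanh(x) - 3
Evaluate the dominant behaviour as x → -∞; each term tends to a finite value or vanishes.
Limit = -7.

Final answer: -7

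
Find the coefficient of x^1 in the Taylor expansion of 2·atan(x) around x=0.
Expand to order 1: 2·atan(x) = 2·x + O(x^2).
The coefficient of x^1 is 2.

Final answer: 2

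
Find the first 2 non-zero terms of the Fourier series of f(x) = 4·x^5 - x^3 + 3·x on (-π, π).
(-162·π^2 + 8·π^4 + 978)·sin(x) + (-4·π^4 - 69/2 + 21·π^2)·sin(2·x)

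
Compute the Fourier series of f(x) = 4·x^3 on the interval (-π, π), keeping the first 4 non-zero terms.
(-48 + 8·π^2)·sin(x) + (6 - 4·π^2)·sin(2·x) + (-16/9 + 8·π^2/3)·sin(3·x) + (3/4 - 2·π^2)·sin(4·x)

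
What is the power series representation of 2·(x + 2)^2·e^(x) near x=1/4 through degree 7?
81·e^(1/4)/8 + 153·e^(1/4)·(x - 1/4)/8 + 257·e^(1/4)·(x - 1/4)^2/16 + 131·e^(1/4)·(x - 1/4)^3/16 + 187·e^(1/4)·(x - 1/4)^4/64 + 761·e^(1/4)·(x - 1/4)^5/960 + 331·e^(1/4)·(x - 1/4)^6/1920 + 419·e^(1/4)·(x - 1/4)^7/13440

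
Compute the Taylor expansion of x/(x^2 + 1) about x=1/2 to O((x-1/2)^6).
2/5 + 12·(x - 1/2)/25 - 88·(x - 1/2)^2/125 + 112·(x - 1/2)^3/625 + 1312·(x - 1/2)^4/3125 - 7488·(x - 1/2)^5/15625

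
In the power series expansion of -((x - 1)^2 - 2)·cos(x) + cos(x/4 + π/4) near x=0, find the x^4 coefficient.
Expand to order 4: -((x - 1)^2 - 2)·cos(x) + cos(x/4 + π/4) = x^4·(√(2)/12288 + 13/24) + x^3·(-1 + √(2)/768) + x^2·(-3/2 - √(2)/64) + x·(2 - √(2)/8) + √(2)/2 + 1 + O(x^5).
The coefficient of x^4 is √(2)/12288 + 13/24.

Final answer: √(2)/12288 + 13/24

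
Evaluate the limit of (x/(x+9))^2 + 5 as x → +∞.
As x → +∞: x/(x+9) = 1/(1 + 9/x) → 1, and the 2nd power of a limit-1 base also → 1; with the additive constant, 1 + 5 = 6.
Limit = 6.

Final answer: 6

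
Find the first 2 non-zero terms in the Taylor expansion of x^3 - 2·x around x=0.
x^3 - 2·x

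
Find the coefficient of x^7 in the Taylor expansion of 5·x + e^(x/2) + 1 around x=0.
Expand to order 7: 5·x + e^(x/2) + 1 = x^7/645120 + x^6/46080 + x^5/3840 + x^4/384 + x^3/48 + x^2/8 + 11·x/2 + 2 + O(x^8).
The coefficient of x^7 is 1/645120.

Final answer: 1/645120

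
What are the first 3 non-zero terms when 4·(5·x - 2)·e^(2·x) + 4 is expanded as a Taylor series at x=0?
24·x^2 + 4·x - 4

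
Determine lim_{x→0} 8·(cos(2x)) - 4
Direct substitution at x = 0 gives 4.

Final answer: 4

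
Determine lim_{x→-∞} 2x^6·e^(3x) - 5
The product is a 0·∞ indeterminate form at x → -∞.
Rewrite the product as 2x^6 / e^(-3x) (an ∞/∞ form) and apply L'Hôpital, or use the standard hierarchy e^(3|x|) ≫ |x^6| as x → -∞.
The indeterminate product → 0, so the limit = -5.

Final answer: -5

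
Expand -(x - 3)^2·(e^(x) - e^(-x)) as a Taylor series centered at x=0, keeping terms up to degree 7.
-17·x^7/840 + x^6/10 - 29·x^5/60 + 2·x^4 - 5·x^3 + 12·x^2 - 18·x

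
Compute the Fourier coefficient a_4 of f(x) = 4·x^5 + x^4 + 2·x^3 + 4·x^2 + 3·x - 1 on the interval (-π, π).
a_4 = (1/π) ∫_{-π}^{π} f(x)·cos(4x) dx.
Evaluate the integral (use parity and integration by parts as needed): a_4 = 13/16 + π^2/2.

Final answer: 13/16 + π^2/2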